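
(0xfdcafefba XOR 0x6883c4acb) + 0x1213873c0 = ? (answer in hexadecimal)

0xa75cc1931

First 0xfdcafefba XOR 0x6883c4acb = 0x95493a571.
Add column by column in base 16, right to left:
  1+0 = 1
  7+c = 3 carry 1
  5+3+1 = 9
  a+7 = 1 carry 1
  3+8+1 = c
  9+3 = c
  4+1 = 5
  5+2 = 7
  9+1 = a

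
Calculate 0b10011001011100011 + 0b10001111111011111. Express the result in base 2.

Add column by column in base 2, right to left:
  1+1 = 0 carry 1
  1+1+1 = 1 carry 1
  0+1+1 = 0 carry 1
  0+1+1 = 0 carry 1
  0+1+1 = 0 carry 1
  1+0+1 = 0 carry 1
  1+1+1 = 1 carry 1
  1+1+1 = 1 carry 1
  0+1+1 = 0 carry 1
  1+1+1 = 1 carry 1
  0+1+1 = 0 carry 1
  0+1+1 = 0 carry 1
  1+1+1 = 1 carry 1
  1+0+1 = 0 carry 1
  0+0+1 = 1
  0+0 = 0
  1+1 = 0 carry 1
  final carry 1

0b100101001011000010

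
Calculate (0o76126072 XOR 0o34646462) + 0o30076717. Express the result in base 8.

0o73057327

First 0o76126072 XOR 0o34646462 = 0o42760410.
Add column by column in base 8, right to left:
  0+7 = 7
  1+1 = 2
  4+7 = 3 carry 1
  0+6+1 = 7
  6+7 = 5 carry 1
  7+0+1 = 0 carry 1
  2+0+1 = 3
  4+3 = 7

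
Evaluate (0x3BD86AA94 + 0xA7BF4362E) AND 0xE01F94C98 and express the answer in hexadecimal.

0xE01784080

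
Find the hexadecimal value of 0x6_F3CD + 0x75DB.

Add column by column in base 16, right to left:
  D+B = 8 carry 1
  C+D+1 = A carry 1
  3+5+1 = 9
  F+7 = 6 carry 1
  6+0+1 = 7

0x769A8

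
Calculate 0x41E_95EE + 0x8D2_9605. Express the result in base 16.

0xCF12BF3

Add column by column in base 16, right to left:
  E+5 = 3 carry 1
  E+0+1 = F
  5+6 = B
  9+9 = 2 carry 1
  E+2+1 = 1 carry 1
  1+D+1 = F
  4+8 = C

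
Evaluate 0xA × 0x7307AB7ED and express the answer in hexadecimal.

Multiply each base-16 digit by 10, carrying:
  D×10 = 130 → write 2 carry 8
  E×10+8 = 148 → write 4 carry 9
  7×10+9 = 79 → write F carry 4
  B×10+4 = 114 → write 2 carry 7
  A×10+7 = 107 → write B carry 6
  7×10+6 = 76 → write C carry 4
  0×10+4 = 4 → write 4
  3×10 = 30 → write E carry 1
  7×10+1 = 71 → write 7 carry 4
  remaining carry: 4

0x47E4CB2F42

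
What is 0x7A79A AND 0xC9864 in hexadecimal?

0x48000

AND each hex digit independently (no carries):
  7&C=4, A&9=8, 7&8=0, 9&6=0, A&4=0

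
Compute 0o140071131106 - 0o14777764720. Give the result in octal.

Subtract column by column in base 8:
  6-0 → 6
  0-2 → 6 (borrow)
  1-7-1 → 1 (borrow)
  1-4-1 → 4 (borrow)
  3-6-1 → 4 (borrow)
  1-7-1 → 1 (borrow)
  1-7-1 → 1 (borrow)
  7-7-1 → 7 (borrow)
  0-7-1 → 0 (borrow)
  0-4-1 → 3 (borrow)
  4-1-1 → 2
  1-0 → 1

0o123071144166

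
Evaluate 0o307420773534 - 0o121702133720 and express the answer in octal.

0o165516637614

Subtract column by column in base 8:
  4-0 → 4
  3-2 → 1
  5-7 → 6 (borrow)
  3-3-1 → 7 (borrow)
  7-3-1 → 3
  7-1 → 6
  0-2 → 6 (borrow)
  2-0-1 → 1
  4-7 → 5 (borrow)
  7-1-1 → 5
  0-2 → 6 (borrow)
  3-1-1 → 1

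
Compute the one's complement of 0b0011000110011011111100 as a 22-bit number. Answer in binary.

Invert each bit: 0011000110011011111100 → 1100111001100100000011.

0b1100111001100100000011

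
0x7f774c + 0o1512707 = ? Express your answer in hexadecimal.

0o1512707 = 0x695c7 in hexadecimal.
Add column by column in base 16, right to left:
  c+7 = 3 carry 1
  4+c+1 = 1 carry 1
  7+5+1 = d
  7+9 = 0 carry 1
  f+6+1 = 6 carry 1
  7+0+1 = 8

0x860d13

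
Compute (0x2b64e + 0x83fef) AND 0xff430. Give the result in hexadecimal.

Add column by column in base 16, right to left:
  e+f = d carry 1
  4+e+1 = 3 carry 1
  6+f+1 = 6 carry 1
  b+3+1 = f
  2+8 = a
Sum = 0xaf63d; now AND with 0xff430:
  a&f=a, f&f=f, 6&4=4, 3&3=3, d&0=0

0xaf430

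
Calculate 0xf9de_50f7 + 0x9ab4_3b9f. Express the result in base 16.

0x194928c96

Add column by column in base 16, right to left:
  7+f = 6 carry 1
  f+9+1 = 9 carry 1
  0+b+1 = c
  5+3 = 8
  e+4 = 2 carry 1
  d+b+1 = 9 carry 1
  9+a+1 = 4 carry 1
  f+9+1 = 9 carry 1
  final carry 1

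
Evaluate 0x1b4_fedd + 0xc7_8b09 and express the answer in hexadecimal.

0x27c89e6

Add column by column in base 16, right to left:
  d+9 = 6 carry 1
  d+0+1 = e
  e+b = 9 carry 1
  f+8+1 = 8 carry 1
  4+7+1 = c
  b+c = 7 carry 1
  1+0+1 = 2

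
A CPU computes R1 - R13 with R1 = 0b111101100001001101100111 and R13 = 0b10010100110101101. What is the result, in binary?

Subtract column by column in base 2:
  1-1 → 0
  1-0 → 1
  1-1 → 0
  0-1 → 1 (borrow)
  0-0-1 → 1 (borrow)
  1-1-1 → 1 (borrow)
  1-0-1 → 0
  0-1 → 1 (borrow)
  1-1-1 → 1 (borrow)
  1-0-1 → 0
  0-0 → 0
  0-1 → 1 (borrow)
  1-0-1 → 0
  0-1 → 1 (borrow)
  0-0-1 → 1 (borrow)
  0-0-1 → 1 (borrow)
  0-1-1 → 0 (borrow)
  1-0-1 → 0
  1-0 → 1
  0-0 → 0
  1-0 → 1
  1-0 → 1
  1-0 → 1
  1-0 → 1

0b111101001110100110111010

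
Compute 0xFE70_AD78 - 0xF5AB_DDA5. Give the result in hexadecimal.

Subtract column by column in base 16:
  8-5 → 3
  7-A → D (borrow)
  D-D-1 → F (borrow)
  A-D-1 → C (borrow)
  0-B-1 → 4 (borrow)
  7-A-1 → C (borrow)
  E-5-1 → 8
  F-F → 0

0x8C4CFD3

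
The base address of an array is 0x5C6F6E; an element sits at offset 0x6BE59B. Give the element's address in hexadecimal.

Add column by column in base 16, right to left:
  E+B = 9 carry 1
  6+9+1 = 0 carry 1
  F+5+1 = 5 carry 1
  6+E+1 = 5 carry 1
  C+B+1 = 8 carry 1
  5+6+1 = C

0xC85509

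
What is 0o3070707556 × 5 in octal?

0o17434346446

Multiply each base-8 digit by 5, carrying:
  6×5 = 30 → write 6 carry 3
  5×5+3 = 28 → write 4 carry 3
  5×5+3 = 28 → write 4 carry 3
  7×5+3 = 38 → write 6 carry 4
  0×5+4 = 4 → write 4
  7×5 = 35 → write 3 carry 4
  0×5+4 = 4 → write 4
  7×5 = 35 → write 3 carry 4
  0×5+4 = 4 → write 4
  3×5 = 15 → write 7 carry 1
  remaining carry: 1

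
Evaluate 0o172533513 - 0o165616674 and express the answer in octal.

Subtract column by column in base 8:
  3-4 → 7 (borrow)
  1-7-1 → 1 (borrow)
  5-6-1 → 6 (borrow)
  3-6-1 → 4 (borrow)
  3-1-1 → 1
  5-6 → 7 (borrow)
  2-5-1 → 4 (borrow)
  7-6-1 → 0
  1-1 → 0

0o4714617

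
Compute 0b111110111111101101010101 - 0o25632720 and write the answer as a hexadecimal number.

0b111110111111101101010101 = 0xfbfb55 in hexadecimal.
0o25632720 = 0x5735d0 in hexadecimal.
Subtract column by column in base 16:
  5-0 → 5
  5-d → 8 (borrow)
  b-5-1 → 5
  f-3 → c
  b-7 → 4
  f-5 → a

0xa4c585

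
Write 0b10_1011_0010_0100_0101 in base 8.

0o531105

Group the bits in threes: 101 011 001 001 000 101 → 531105.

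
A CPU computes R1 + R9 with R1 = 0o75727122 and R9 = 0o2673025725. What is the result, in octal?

0o2770755047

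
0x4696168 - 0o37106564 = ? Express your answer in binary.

0b11111011001101001111110100

0x4696168 = 0b100011010010110000101101000 in binary.
0o37106564 = 0b11111001000110101110100 in binary.
Subtract column by column in base 2:
  0-0 → 0
  0-0 → 0
  0-1 → 1 (borrow)
  1-0-1 → 0
  0-1 → 1 (borrow)
  1-1-1 → 1 (borrow)
  1-1-1 → 1 (borrow)
  0-0-1 → 1 (borrow)
  1-1-1 → 1 (borrow)
  0-0-1 → 1 (borrow)
  0-1-1 → 0 (borrow)
  0-1-1 → 0 (borrow)
  0-0-1 → 1 (borrow)
  1-0-1 → 0
  1-0 → 1
  0-1 → 1 (borrow)
  1-0-1 → 0
  0-0 → 0
  0-1 → 1 (borrow)
  1-1-1 → 1 (borrow)
  0-1-1 → 0 (borrow)
  1-1-1 → 1 (borrow)
  1-1-1 → 1 (borrow)
  0-0-1 → 1 (borrow)
  0-0-1 → 1 (borrow)
  0-0-1 → 1 (borrow)
  1-0-1 → 0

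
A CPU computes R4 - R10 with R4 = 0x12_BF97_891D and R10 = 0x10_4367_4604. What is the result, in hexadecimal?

Subtract column by column in base 16:
  D-4 → 9
  1-0 → 1
  9-6 → 3
  8-4 → 4
  7-7 → 0
  9-6 → 3
  F-3 → C
  B-4 → 7
  2-0 → 2
  1-1 → 0

0x27C304319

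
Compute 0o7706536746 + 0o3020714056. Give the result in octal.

Add column by column in base 8, right to left:
  6+6 = 4 carry 1
  4+5+1 = 2 carry 1
  7+0+1 = 0 carry 1
  6+4+1 = 3 carry 1
  3+1+1 = 5
  5+7 = 4 carry 1
  6+0+1 = 7
  0+2 = 2
  7+0 = 7
  7+3 = 2 carry 1
  final carry 1

0o12727453024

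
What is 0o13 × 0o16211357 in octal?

0o234750105

Multiply each base-8 digit by 11, carrying:
  7×11 = 77 → write 5 carry 9
  5×11+9 = 64 → write 0 carry 8
  3×11+8 = 41 → write 1 carry 5
  1×11+5 = 16 → write 0 carry 2
  1×11+2 = 13 → write 5 carry 1
  2×11+1 = 23 → write 7 carry 2
  6×11+2 = 68 → write 4 carry 8
  1×11+8 = 19 → write 3 carry 2
  remaining carry: 2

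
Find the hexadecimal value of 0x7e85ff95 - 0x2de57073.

0x50a08f22

Subtract column by column in base 16:
  5-3 → 2
  9-7 → 2
  f-0 → f
  f-7 → 8
  5-5 → 0
  8-e → a (borrow)
  e-d-1 → 0
  7-2 → 5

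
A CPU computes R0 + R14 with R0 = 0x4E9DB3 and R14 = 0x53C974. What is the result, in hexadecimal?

Add column by column in base 16, right to left:
  3+4 = 7
  B+7 = 2 carry 1
  D+9+1 = 7 carry 1
  9+C+1 = 6 carry 1
  E+3+1 = 2 carry 1
  4+5+1 = A

0xA26727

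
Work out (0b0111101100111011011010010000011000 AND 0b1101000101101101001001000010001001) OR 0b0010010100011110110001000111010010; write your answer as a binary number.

0b0111101100111011011010010000011000 AND 0b1101000101101101001001000010001001 = 0b0101000100101001001000000000001000.
Then OR with 0b0010010100011110110001000111010010.

0b111010100111111111001000111011010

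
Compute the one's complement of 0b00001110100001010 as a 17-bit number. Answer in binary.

Invert each bit: 00001110100001010 → 11110001011110101.

0b11110001011110101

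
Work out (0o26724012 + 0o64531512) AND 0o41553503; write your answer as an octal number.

0o1451500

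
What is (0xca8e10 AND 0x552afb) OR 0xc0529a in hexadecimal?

0xc05a9a

0xca8e10 AND 0x552afb = 0x400a10.
Then OR with 0xc0529a.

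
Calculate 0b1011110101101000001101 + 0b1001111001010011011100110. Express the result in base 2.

0b1011011000000000011110011

Add column by column in base 2, right to left:
  1+0 = 1
  0+1 = 1
  1+1 = 0 carry 1
  1+0+1 = 0 carry 1
  0+0+1 = 1
  0+1 = 1
  0+1 = 1
  0+1 = 1
  0+0 = 0
  1+1 = 0 carry 1
  0+1+1 = 0 carry 1
  1+0+1 = 0 carry 1
  1+0+1 = 0 carry 1
  0+1+1 = 0 carry 1
  1+0+1 = 0 carry 1
  0+1+1 = 0 carry 1
  1+0+1 = 0 carry 1
  1+0+1 = 0 carry 1
  1+1+1 = 1 carry 1
  1+1+1 = 1 carry 1
  0+1+1 = 0 carry 1
  1+1+1 = 1 carry 1
  0+0+1 = 1
  0+0 = 0
  0+1 = 1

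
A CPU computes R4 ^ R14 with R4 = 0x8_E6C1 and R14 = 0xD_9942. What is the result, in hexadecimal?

0x57F83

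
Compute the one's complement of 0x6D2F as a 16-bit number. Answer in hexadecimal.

0x92D0

Each hex digit d becomes F−d:
  6→9, D→2, 2→D, F→0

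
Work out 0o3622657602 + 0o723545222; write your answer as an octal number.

Add column by column in base 8, right to left:
  2+2 = 4
  0+2 = 2
  6+2 = 0 carry 1
  7+5+1 = 5 carry 1
  5+4+1 = 2 carry 1
  6+5+1 = 4 carry 1
  2+3+1 = 6
  2+2 = 4
  6+7 = 5 carry 1
  3+0+1 = 4

0o4546425024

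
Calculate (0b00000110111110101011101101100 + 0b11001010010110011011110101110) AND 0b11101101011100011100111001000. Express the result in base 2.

Add column by column in base 2, right to left:
  0+0 = 0
  0+1 = 1
  1+1 = 0 carry 1
  1+1+1 = 1 carry 1
  0+0+1 = 1
  1+1 = 0 carry 1
  1+0+1 = 0 carry 1
  0+1+1 = 0 carry 1
  1+1+1 = 1 carry 1
  1+1+1 = 1 carry 1
  1+1+1 = 1 carry 1
  0+0+1 = 1
  1+1 = 0 carry 1
  0+1+1 = 0 carry 1
  1+0+1 = 0 carry 1
  0+0+1 = 1
  1+1 = 0 carry 1
  1+1+1 = 1 carry 1
  1+0+1 = 0 carry 1
  1+1+1 = 1 carry 1
  1+0+1 = 0 carry 1
  0+0+1 = 1
  1+1 = 0 carry 1
  1+0+1 = 0 carry 1
  0+1+1 = 0 carry 1
  0+0+1 = 1
  0+0 = 0
  0+1 = 1
  0+1 = 1
Sum = 0b11010001010101000111100011010; now AND with 0b11101101011100011100111001000:
  11010001010101000111100011010
& 11101101011100011100111001000
= 11000001010100000100100001000

0b11000001010100000100100001000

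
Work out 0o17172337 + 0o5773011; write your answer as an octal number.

0o25165350

Add column by column in base 8, right to left:
  7+1 = 0 carry 1
  3+1+1 = 5
  3+0 = 3
  2+3 = 5
  7+7 = 6 carry 1
  1+7+1 = 1 carry 1
  7+5+1 = 5 carry 1
  1+0+1 = 2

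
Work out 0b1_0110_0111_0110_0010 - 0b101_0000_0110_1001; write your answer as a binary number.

Subtract column by column in base 2:
  0-1 → 1 (borrow)
  1-0-1 → 0
  0-0 → 0
  0-1 → 1 (borrow)
  0-0-1 → 1 (borrow)
  1-1-1 → 1 (borrow)
  1-1-1 → 1 (borrow)
  0-0-1 → 1 (borrow)
  1-0-1 → 0
  1-0 → 1
  1-0 → 1
  0-0 → 0
  0-1 → 1 (borrow)
  1-0-1 → 0
  1-1 → 0
  0-0 → 0
  1-0 → 1

0b10001011011111001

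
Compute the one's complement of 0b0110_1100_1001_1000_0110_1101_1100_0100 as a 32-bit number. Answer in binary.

Invert each bit: 01101100100110000110110111000100 → 10010011011001111001001000111011.

0b10010011011001111001001000111011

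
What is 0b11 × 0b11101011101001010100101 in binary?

0b1011000010111011111101111

Multiply each base-2 digit by 3, carrying:
  1×3 = 3 → write 1 carry 1
  0×3+1 = 1 → write 1
  1×3 = 3 → write 1 carry 1
  0×3+1 = 1 → write 1
  0×3 = 0 → write 0
  1×3 = 3 → write 1 carry 1
  0×3+1 = 1 → write 1
  1×3 = 3 → write 1 carry 1
  0×3+1 = 1 → write 1
  1×3 = 3 → write 1 carry 1
  0×3+1 = 1 → write 1
  0×3 = 0 → write 0
  1×3 = 3 → write 1 carry 1
  0×3+1 = 1 → write 1
  1×3 = 3 → write 1 carry 1
  1×3+1 = 4 → write 0 carry 2
  1×3+2 = 5 → write 1 carry 2
  0×3+2 = 2 → write 0 carry 1
  1×3+1 = 4 → write 0 carry 2
  0×3+2 = 2 → write 0 carry 1
  1×3+1 = 4 → write 0 carry 2
  1×3+2 = 5 → write 1 carry 2
  1×3+2 = 5 → write 1 carry 2
  remaining carry: 10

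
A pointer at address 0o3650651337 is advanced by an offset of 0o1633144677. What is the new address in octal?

0o5504016236

Add column by column in base 8, right to left:
  7+7 = 6 carry 1
  3+7+1 = 3 carry 1
  3+6+1 = 2 carry 1
  1+4+1 = 6
  5+4 = 1 carry 1
  6+1+1 = 0 carry 1
  0+3+1 = 4
  5+3 = 0 carry 1
  6+6+1 = 5 carry 1
  3+1+1 = 5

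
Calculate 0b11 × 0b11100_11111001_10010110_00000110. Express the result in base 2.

Multiply each base-2 digit by 3, carrying:
  0×3 = 0 → write 0
  1×3 = 3 → write 1 carry 1
  1×3+1 = 4 → write 0 carry 2
  0×3+2 = 2 → write 0 carry 1
  0×3+1 = 1 → write 1
  0×3 = 0 → write 0
  0×3 = 0 → write 0
  0×3 = 0 → write 0
  0×3 = 0 → write 0
  1×3 = 3 → write 1 carry 1
  1×3+1 = 4 → write 0 carry 2
  0×3+2 = 2 → write 0 carry 1
  1×3+1 = 4 → write 0 carry 2
  0×3+2 = 2 → write 0 carry 1
  0×3+1 = 1 → write 1
  1×3 = 3 → write 1 carry 1
  1×3+1 = 4 → write 0 carry 2
  0×3+2 = 2 → write 0 carry 1
  0×3+1 = 1 → write 1
  1×3 = 3 → write 1 carry 1
  1×3+1 = 4 → write 0 carry 2
  1×3+2 = 5 → write 1 carry 2
  1×3+2 = 5 → write 1 carry 2
  1×3+2 = 5 → write 1 carry 2
  0×3+2 = 2 → write 0 carry 1
  0×3+1 = 1 → write 1
  1×3 = 3 → write 1 carry 1
  1×3+1 = 4 → write 0 carry 2
  1×3+2 = 5 → write 1 carry 2
  remaining carry: 10

0b1010110111011001100001000010010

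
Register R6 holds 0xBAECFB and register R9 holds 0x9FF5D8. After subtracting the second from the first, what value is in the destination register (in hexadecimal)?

Subtract column by column in base 16:
  B-8 → 3
  F-D → 2
  C-5 → 7
  E-F → F (borrow)
  A-F-1 → A (borrow)
  B-9-1 → 1

0x1AF723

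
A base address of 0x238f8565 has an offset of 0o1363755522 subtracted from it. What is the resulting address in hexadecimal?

0x17bfaa13

0o1363755522 = 0xbcfdb52 in hexadecimal.
Subtract column by column in base 16:
  5-2 → 3
  6-5 → 1
  5-b → a (borrow)
  8-d-1 → a (borrow)
  f-f-1 → f (borrow)
  8-c-1 → b (borrow)
  3-b-1 → 7 (borrow)
  2-0-1 → 1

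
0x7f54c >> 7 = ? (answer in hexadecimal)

7 bits is not a whole number of base-16 digits; in binary: 1111111010101001100 >> 7 = 111111101010.

0xfea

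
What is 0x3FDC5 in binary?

0b111111110111000101

Expand each hex digit to 4 bits: 3=0011 F=1111 D=1101 C=1100 5=0101.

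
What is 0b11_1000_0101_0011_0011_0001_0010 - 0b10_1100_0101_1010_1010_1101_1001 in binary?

Subtract column by column in base 2:
  0-1 → 1 (borrow)
  1-0-1 → 0
  0-0 → 0
  0-1 → 1 (borrow)
  1-1-1 → 1 (borrow)
  0-0-1 → 1 (borrow)
  0-1-1 → 0 (borrow)
  0-1-1 → 0 (borrow)
  1-0-1 → 0
  1-1 → 0
  0-0 → 0
  0-1 → 1 (borrow)
  1-0-1 → 0
  1-1 → 0
  0-0 → 0
  0-1 → 1 (borrow)
  1-1-1 → 1 (borrow)
  0-0-1 → 1 (borrow)
  1-1-1 → 1 (borrow)
  0-0-1 → 1 (borrow)
  0-0-1 → 1 (borrow)
  0-0-1 → 1 (borrow)
  0-1-1 → 0 (borrow)
  1-1-1 → 1 (borrow)
  1-0-1 → 0
  1-1 → 0

0b101111111000100000111001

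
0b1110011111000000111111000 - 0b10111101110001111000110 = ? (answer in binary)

0b1011100001001111000110010

Subtract column by column in base 2:
  0-0 → 0
  0-1 → 1 (borrow)
  0-1-1 → 0 (borrow)
  1-0-1 → 0
  1-0 → 1
  1-0 → 1
  1-1 → 0
  1-1 → 0
  1-1 → 0
  0-1 → 1 (borrow)
  0-0-1 → 1 (borrow)
  0-0-1 → 1 (borrow)
  0-0-1 → 1 (borrow)
  0-1-1 → 0 (borrow)
  0-1-1 → 0 (borrow)
  1-1-1 → 1 (borrow)
  1-0-1 → 0
  1-1 → 0
  1-1 → 0
  1-1 → 0
  0-1 → 1 (borrow)
  0-0-1 → 1 (borrow)
  1-1-1 → 1 (borrow)
  1-0-1 → 0
  1-0 → 1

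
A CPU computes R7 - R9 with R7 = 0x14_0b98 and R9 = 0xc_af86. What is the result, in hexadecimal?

0x75c12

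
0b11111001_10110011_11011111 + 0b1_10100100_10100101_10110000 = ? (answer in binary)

0b10100111100101100110001111

Add column by column in base 2, right to left:
  1+0 = 1
  1+0 = 1
  1+0 = 1
  1+0 = 1
  1+1 = 0 carry 1
  0+1+1 = 0 carry 1
  1+0+1 = 0 carry 1
  1+1+1 = 1 carry 1
  1+1+1 = 1 carry 1
  1+0+1 = 0 carry 1
  0+1+1 = 0 carry 1
  0+0+1 = 1
  1+0 = 1
  1+1 = 0 carry 1
  0+0+1 = 1
  1+1 = 0 carry 1
  1+0+1 = 0 carry 1
  0+0+1 = 1
  0+1 = 1
  1+0 = 1
  1+0 = 1
  1+1 = 0 carry 1
  1+0+1 = 0 carry 1
  1+1+1 = 1 carry 1
  0+1+1 = 0 carry 1
  final carry 1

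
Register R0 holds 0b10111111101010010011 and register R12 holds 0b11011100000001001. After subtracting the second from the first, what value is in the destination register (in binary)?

0b10100100001010001010

Subtract column by column in base 2:
  1-1 → 0
  1-0 → 1
  0-0 → 0
  0-1 → 1 (borrow)
  1-0-1 → 0
  0-0 → 0
  0-0 → 0
  1-0 → 1
  0-0 → 0
  1-0 → 1
  0-0 → 0
  1-1 → 0
  1-1 → 0
  1-1 → 0
  1-0 → 1
  1-1 → 0
  1-1 → 0
  1-0 → 1
  0-0 → 0
  1-0 → 1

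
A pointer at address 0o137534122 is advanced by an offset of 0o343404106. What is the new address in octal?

0o503140230

Add column by column in base 8, right to left:
  2+6 = 0 carry 1
  2+0+1 = 3
  1+1 = 2
  4+4 = 0 carry 1
  3+0+1 = 4
  5+4 = 1 carry 1
  7+3+1 = 3 carry 1
  3+4+1 = 0 carry 1
  1+3+1 = 5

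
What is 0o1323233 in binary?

0b1011010011010011011

Each octal digit is 3 bits: 1=001 3=011 2=010 3=011 2=010 3=011 3=011.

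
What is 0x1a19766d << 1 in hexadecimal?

1 bits is not a whole number of base-16 digits; in binary: 11010000110010111011001101101 << 1 = 110100001100101110110011011010.

0x3432ecda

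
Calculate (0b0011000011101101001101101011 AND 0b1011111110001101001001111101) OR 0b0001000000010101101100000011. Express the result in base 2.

0b11000010011101101101101011

0b0011000011101101001101101011 AND 0b1011111110001101001001111101 = 0b0011000010001101001001101001.
Then OR with 0b0001000000010101101100000011.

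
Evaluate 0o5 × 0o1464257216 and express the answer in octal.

Multiply each base-8 digit by 5, carrying:
  6×5 = 30 → write 6 carry 3
  1×5+3 = 8 → write 0 carry 1
  2×5+1 = 11 → write 3 carry 1
  7×5+1 = 36 → write 4 carry 4
  5×5+4 = 29 → write 5 carry 3
  2×5+3 = 13 → write 5 carry 1
  4×5+1 = 21 → write 5 carry 2
  6×5+2 = 32 → write 0 carry 4
  4×5+4 = 24 → write 0 carry 3
  1×5+3 = 8 → write 0 carry 1
  remaining carry: 1

0o10005554306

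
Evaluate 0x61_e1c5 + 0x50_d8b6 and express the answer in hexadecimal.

Add column by column in base 16, right to left:
  5+6 = b
  c+b = 7 carry 1
  1+8+1 = a
  e+d = b carry 1
  1+0+1 = 2
  6+5 = b

0xb2ba7b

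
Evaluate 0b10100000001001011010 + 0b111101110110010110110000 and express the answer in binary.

0b1000000010110100000001010

Add column by column in base 2, right to left:
  0+0 = 0
  1+0 = 1
  0+0 = 0
  1+0 = 1
  1+1 = 0 carry 1
  0+1+1 = 0 carry 1
  1+0+1 = 0 carry 1
  0+1+1 = 0 carry 1
  0+1+1 = 0 carry 1
  1+0+1 = 0 carry 1
  0+1+1 = 0 carry 1
  0+0+1 = 1
  0+0 = 0
  0+1 = 1
  0+1 = 1
  0+0 = 0
  0+1 = 1
  1+1 = 0 carry 1
  0+1+1 = 0 carry 1
  1+0+1 = 0 carry 1
  0+1+1 = 0 carry 1
  0+1+1 = 0 carry 1
  0+1+1 = 0 carry 1
  0+1+1 = 0 carry 1
  final carry 1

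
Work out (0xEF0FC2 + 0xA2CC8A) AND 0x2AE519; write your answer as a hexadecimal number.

Add column by column in base 16, right to left:
  2+A = C
  C+8 = 4 carry 1
  F+C+1 = C carry 1
  0+C+1 = D
  F+2 = 1 carry 1
  E+A+1 = 9 carry 1
  final carry 1
Sum = 0x191DC4C; now AND with 0x2AE519:
  1&0=0, 9&2=0, 1&A=0, D&E=C, C&5=4, 4&1=0, C&9=8

0xC408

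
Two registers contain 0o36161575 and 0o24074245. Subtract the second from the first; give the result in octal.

Subtract column by column in base 8:
  5-5 → 0
  7-4 → 3
  5-2 → 3
  1-4 → 5 (borrow)
  6-7-1 → 6 (borrow)
  1-0-1 → 0
  6-4 → 2
  3-2 → 1

0o12065330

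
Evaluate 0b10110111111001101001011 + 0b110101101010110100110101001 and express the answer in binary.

0b111000100010101110011110100

Add column by column in base 2, right to left:
  1+1 = 0 carry 1
  1+0+1 = 0 carry 1
  0+0+1 = 1
  1+1 = 0 carry 1
  0+0+1 = 1
  0+1 = 1
  1+0 = 1
  0+1 = 1
  1+1 = 0 carry 1
  1+0+1 = 0 carry 1
  0+0+1 = 1
  0+1 = 1
  1+0 = 1
  1+1 = 0 carry 1
  1+1+1 = 1 carry 1
  1+0+1 = 0 carry 1
  1+1+1 = 1 carry 1
  1+0+1 = 0 carry 1
  0+1+1 = 0 carry 1
  1+0+1 = 0 carry 1
  1+1+1 = 1 carry 1
  0+1+1 = 0 carry 1
  1+0+1 = 0 carry 1
  0+1+1 = 0 carry 1
  0+0+1 = 1
  0+1 = 1
  0+1 = 1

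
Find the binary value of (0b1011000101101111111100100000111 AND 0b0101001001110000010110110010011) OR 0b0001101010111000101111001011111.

0b1011000101101111111100100000111 AND 0b0101001001110000010110110010011 = 0b0001000001100000010100100000011.
Then OR with 0b0001101010111000101111001011111.

0b1101011111000111111101011111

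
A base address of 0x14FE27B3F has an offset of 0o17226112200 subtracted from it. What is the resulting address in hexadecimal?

0xD589E6BF

0o17226112200 = 0x7A589480 in hexadecimal.
Subtract column by column in base 16:
  F-0 → F
  3-8 → B (borrow)
  B-4-1 → 6
  7-9 → E (borrow)
  2-8-1 → 9 (borrow)
  E-5-1 → 8
  F-A → 5
  4-7 → D (borrow)
  1-0-1 → 0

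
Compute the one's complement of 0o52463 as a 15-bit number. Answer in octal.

Each oct digit d becomes 7−d:
  5→2, 2→5, 4→3, 6→1, 3→4

0o25314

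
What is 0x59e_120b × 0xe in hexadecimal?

0x4ea4fc9a

Multiply each base-16 digit by 14, carrying:
  b×14 = 154 → write a carry 9
  0×14+9 = 9 → write 9
  2×14 = 28 → write c carry 1
  1×14+1 = 15 → write f
  e×14 = 196 → write 4 carry 12
  9×14+12 = 138 → write a carry 8
  5×14+8 = 78 → write e carry 4
  remaining carry: 4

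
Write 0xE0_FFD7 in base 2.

0b111000001111111111010111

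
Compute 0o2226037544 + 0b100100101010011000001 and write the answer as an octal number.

0o2232512045

0b100100101010011000001 = 0o4452301 in octal.
Add column by column in base 8, right to left:
  4+1 = 5
  4+0 = 4
  5+3 = 0 carry 1
  7+2+1 = 2 carry 1
  3+5+1 = 1 carry 1
  0+4+1 = 5
  6+4 = 2 carry 1
  2+0+1 = 3
  2+0 = 2
  2+0 = 2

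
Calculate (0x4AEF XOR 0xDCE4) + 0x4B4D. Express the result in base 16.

First 0x4AEF XOR 0xDCE4 = 0x960B.
Add column by column in base 16, right to left:
  B+D = 8 carry 1
  0+4+1 = 5
  6+B = 1 carry 1
  9+4+1 = E

0xE158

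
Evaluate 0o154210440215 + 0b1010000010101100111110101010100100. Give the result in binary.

0b10111100100110101100010101100110001

0o154210440215 = 0b1101100010001000100100000010001101 in binary.
Add column by column in base 2, right to left:
  1+0 = 1
  0+0 = 0
  1+1 = 0 carry 1
  1+0+1 = 0 carry 1
  0+0+1 = 1
  0+1 = 1
  0+0 = 0
  1+1 = 0 carry 1
  0+0+1 = 1
  0+1 = 1
  0+0 = 0
  0+1 = 1
  0+0 = 0
  0+1 = 1
  1+1 = 0 carry 1
  0+1+1 = 0 carry 1
  0+1+1 = 0 carry 1
  1+1+1 = 1 carry 1
  0+0+1 = 1
  0+0 = 0
  0+1 = 1
  1+1 = 0 carry 1
  0+0+1 = 1
  0+1 = 1
  0+0 = 0
  1+1 = 0 carry 1
  0+0+1 = 1
  0+0 = 0
  0+0 = 0
  1+0 = 1
  1+0 = 1
  0+1 = 1
  1+0 = 1
  1+1 = 0 carry 1
  final carry 1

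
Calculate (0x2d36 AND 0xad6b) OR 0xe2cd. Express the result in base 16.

0xefef

0x2d36 AND 0xad6b = 0x2d22.
Then OR with 0xe2cd.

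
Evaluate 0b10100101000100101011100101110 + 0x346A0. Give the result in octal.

0b10100101000100101011100101110 = 0o2450453456 in octal.
0x346A0 = 0o643240 in octal.
Add column by column in base 8, right to left:
  6+0 = 6
  5+4 = 1 carry 1
  4+2+1 = 7
  3+3 = 6
  5+4 = 1 carry 1
  4+6+1 = 3 carry 1
  0+0+1 = 1
  5+0 = 5
  4+0 = 4
  2+0 = 2

0o2451316716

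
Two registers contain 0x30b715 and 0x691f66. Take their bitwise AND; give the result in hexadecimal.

0x201704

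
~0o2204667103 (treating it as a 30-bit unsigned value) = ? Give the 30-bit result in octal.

0o5573110674

Each oct digit d becomes 7−d:
  2→5, 2→5, 0→7, 4→3, 6→1, 6→1, 7→0, 1→6, 0→7, 3→4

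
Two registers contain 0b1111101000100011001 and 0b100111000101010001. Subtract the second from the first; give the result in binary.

0b1010101111111001000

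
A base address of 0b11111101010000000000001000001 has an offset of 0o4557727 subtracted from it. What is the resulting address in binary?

0b11111100101010010000001101010

0o4557727 = 0b100101101111111010111 in binary.
Subtract column by column in base 2:
  1-1 → 0
  0-1 → 1 (borrow)
  0-1-1 → 0 (borrow)
  0-0-1 → 1 (borrow)
  0-1-1 → 0 (borrow)
  0-0-1 → 1 (borrow)
  1-1-1 → 1 (borrow)
  0-1-1 → 0 (borrow)
  0-1-1 → 0 (borrow)
  0-1-1 → 0 (borrow)
  0-1-1 → 0 (borrow)
  0-1-1 → 0 (borrow)
  0-1-1 → 0 (borrow)
  0-0-1 → 1 (borrow)
  0-1-1 → 0 (borrow)
  0-1-1 → 0 (borrow)
  0-0-1 → 1 (borrow)
  0-1-1 → 0 (borrow)
  0-0-1 → 1 (borrow)
  1-0-1 → 0
  0-1 → 1 (borrow)
  1-0-1 → 0
  0-0 → 0
  1-0 → 1
  1-0 → 1
  1-0 → 1
  1-0 → 1
  1-0 → 1
  1-0 → 1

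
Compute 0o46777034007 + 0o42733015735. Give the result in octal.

0o111732051744

Add column by column in base 8, right to left:
  7+5 = 4 carry 1
  0+3+1 = 4
  0+7 = 7
  4+5 = 1 carry 1
  3+1+1 = 5
  0+0 = 0
  7+3 = 2 carry 1
  7+3+1 = 3 carry 1
  7+7+1 = 7 carry 1
  6+2+1 = 1 carry 1
  4+4+1 = 1 carry 1
  final carry 1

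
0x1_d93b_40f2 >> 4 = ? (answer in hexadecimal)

Shifting right by 4 bits = 1 hex digit: drop the last 1.

0x1d93b40f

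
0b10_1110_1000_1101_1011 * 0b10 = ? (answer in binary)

0b1011101000110110110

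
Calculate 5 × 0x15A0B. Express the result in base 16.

Multiply each base-16 digit by 5, carrying:
  B×5 = 55 → write 7 carry 3
  0×5+3 = 3 → write 3
  A×5 = 50 → write 2 carry 3
  5×5+3 = 28 → write C carry 1
  1×5+1 = 6 → write 6

0x6C237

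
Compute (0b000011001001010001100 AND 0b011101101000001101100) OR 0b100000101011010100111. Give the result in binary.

0b100001101011010101111

0b000011001001010001100 AND 0b011101101000001101100 = 0b000001001000000001100.
Then OR with 0b100000101011010100111.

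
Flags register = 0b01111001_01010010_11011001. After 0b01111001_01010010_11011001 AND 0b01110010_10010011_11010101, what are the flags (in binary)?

0b011100000001001011010001

AND bit by bit (1 only where both bits are 1):
  011110010101001011011001
& 011100101001001111010101
= 011100000001001011010001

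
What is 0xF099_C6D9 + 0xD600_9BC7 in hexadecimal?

0x1C69A62A0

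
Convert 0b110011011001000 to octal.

0o63310

Group the bits in threes: 110 011 011 001 000 → 63310.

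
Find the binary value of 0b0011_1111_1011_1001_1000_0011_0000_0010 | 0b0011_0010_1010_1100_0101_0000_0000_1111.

0b00111111101111011101001100001111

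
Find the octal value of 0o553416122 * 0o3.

0o2102452366

Multiply each base-8 digit by 3, carrying:
  2×3 = 6 → write 6
  2×3 = 6 → write 6
  1×3 = 3 → write 3
  6×3 = 18 → write 2 carry 2
  1×3+2 = 5 → write 5
  4×3 = 12 → write 4 carry 1
  3×3+1 = 10 → write 2 carry 1
  5×3+1 = 16 → write 0 carry 2
  5×3+2 = 17 → write 1 carry 2
  remaining carry: 2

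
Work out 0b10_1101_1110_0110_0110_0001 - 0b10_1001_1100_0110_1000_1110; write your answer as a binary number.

0b1000001111111010011

Subtract column by column in base 2:
  1-0 → 1
  0-1 → 1 (borrow)
  0-1-1 → 0 (borrow)
  0-1-1 → 0 (borrow)
  0-0-1 → 1 (borrow)
  1-0-1 → 0
  1-0 → 1
  0-1 → 1 (borrow)
  0-0-1 → 1 (borrow)
  1-1-1 → 1 (borrow)
  1-1-1 → 1 (borrow)
  0-0-1 → 1 (borrow)
  0-0-1 → 1 (borrow)
  1-0-1 → 0
  1-1 → 0
  1-1 → 0
  1-1 → 0
  0-0 → 0
  1-0 → 1
  1-1 → 0
  0-0 → 0
  1-1 → 0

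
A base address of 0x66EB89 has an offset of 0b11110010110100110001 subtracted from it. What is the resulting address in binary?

0b10101111011111001011000

0x66EB89 = 0b11001101110101110001001 in binary.
Subtract column by column in base 2:
  1-1 → 0
  0-0 → 0
  0-0 → 0
  1-0 → 1
  0-1 → 1 (borrow)
  0-1-1 → 0 (borrow)
  0-0-1 → 1 (borrow)
  1-0-1 → 0
  1-1 → 0
  1-0 → 1
  0-1 → 1 (borrow)
  1-1-1 → 1 (borrow)
  0-0-1 → 1 (borrow)
  1-1-1 → 1 (borrow)
  1-0-1 → 0
  1-0 → 1
  0-1 → 1 (borrow)
  1-1-1 → 1 (borrow)
  1-1-1 → 1 (borrow)
  0-1-1 → 0 (borrow)
  0-0-1 → 1 (borrow)
  1-0-1 → 0
  1-0 → 1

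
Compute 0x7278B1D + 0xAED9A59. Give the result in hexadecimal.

0x12152576

Add column by column in base 16, right to left:
  D+9 = 6 carry 1
  1+5+1 = 7
  B+A = 5 carry 1
  8+9+1 = 2 carry 1
  7+D+1 = 5 carry 1
  2+E+1 = 1 carry 1
  7+A+1 = 2 carry 1
  final carry 1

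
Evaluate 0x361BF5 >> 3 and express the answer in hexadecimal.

3 bits is not a whole number of base-16 digits; in binary: 1101100001101111110101 >> 3 = 1101100001101111110.

0x6C37E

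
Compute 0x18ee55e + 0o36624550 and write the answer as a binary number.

0x18ee55e = 0b1100011101110010101011110 in binary.
0o36624550 = 0b11110110010100101101000 in binary.
Add column by column in base 2, right to left:
  0+0 = 0
  1+0 = 1
  1+0 = 1
  1+1 = 0 carry 1
  1+0+1 = 0 carry 1
  0+1+1 = 0 carry 1
  1+1+1 = 1 carry 1
  0+0+1 = 1
  1+1 = 0 carry 1
  0+0+1 = 1
  1+0 = 1
  0+1 = 1
  0+0 = 0
  1+1 = 0 carry 1
  1+0+1 = 0 carry 1
  1+0+1 = 0 carry 1
  0+1+1 = 0 carry 1
  1+1+1 = 1 carry 1
  1+0+1 = 0 carry 1
  1+1+1 = 1 carry 1
  0+1+1 = 0 carry 1
  0+1+1 = 0 carry 1
  0+1+1 = 0 carry 1
  1+0+1 = 0 carry 1
  1+0+1 = 0 carry 1
  final carry 1

0b10000010100000111011000110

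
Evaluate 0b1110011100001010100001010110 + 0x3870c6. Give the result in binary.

0x3870c6 = 0b1110000111000011000110 in binary.
Add column by column in base 2, right to left:
  0+0 = 0
  1+1 = 0 carry 1
  1+1+1 = 1 carry 1
  0+0+1 = 1
  1+0 = 1
  0+0 = 0
  1+1 = 0 carry 1
  0+1+1 = 0 carry 1
  0+0+1 = 1
  0+0 = 0
  0+0 = 0
  1+0 = 1
  0+1 = 1
  1+1 = 0 carry 1
  0+1+1 = 0 carry 1
  1+0+1 = 0 carry 1
  0+0+1 = 1
  0+0 = 0
  0+0 = 0
  0+1 = 1
  1+1 = 0 carry 1
  1+1+1 = 1 carry 1
  1+0+1 = 0 carry 1
  0+0+1 = 1
  0+0 = 0
  1+0 = 1
  1+0 = 1
  1+0 = 1

0b1110101010010001100100011100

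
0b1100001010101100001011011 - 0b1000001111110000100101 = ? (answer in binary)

Subtract column by column in base 2:
  1-1 → 0
  1-0 → 1
  0-1 → 1 (borrow)
  1-0-1 → 0
  1-0 → 1
  0-1 → 1 (borrow)
  1-0-1 → 0
  0-0 → 0
  0-0 → 0
  0-0 → 0
  0-1 → 1 (borrow)
  1-1-1 → 1 (borrow)
  1-1-1 → 1 (borrow)
  0-1-1 → 0 (borrow)
  1-1-1 → 1 (borrow)
  0-1-1 → 0 (borrow)
  1-0-1 → 0
  0-0 → 0
  1-0 → 1
  0-0 → 0
  0-0 → 0
  0-1 → 1 (borrow)
  0-0-1 → 1 (borrow)
  1-0-1 → 0
  1-0 → 1

0b1011001000101110000110110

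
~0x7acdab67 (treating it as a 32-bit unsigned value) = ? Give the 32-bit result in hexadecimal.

0x85325498

Each hex digit d becomes f−d:
  7→8, a→5, c→3, d→2, a→5, b→4, 6→9, 7→8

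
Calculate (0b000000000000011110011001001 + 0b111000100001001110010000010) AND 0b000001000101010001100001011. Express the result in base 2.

Add column by column in base 2, right to left:
  1+0 = 1
  0+1 = 1
  0+0 = 0
  1+0 = 1
  0+0 = 0
  0+0 = 0
  1+0 = 1
  1+1 = 0 carry 1
  0+0+1 = 1
  0+0 = 0
  1+1 = 0 carry 1
  1+1+1 = 1 carry 1
  1+1+1 = 1 carry 1
  1+0+1 = 0 carry 1
  0+0+1 = 1
  0+1 = 1
  0+0 = 0
  0+0 = 0
  0+0 = 0
  0+0 = 0
  0+1 = 1
  0+0 = 0
  0+0 = 0
  0+0 = 0
  0+1 = 1
  0+1 = 1
  0+1 = 1
Sum = 0b111000100001101100101001011; now AND with 0b000001000101010001100001011:
  111000100001101100101001011
& 000001000101010001100001011
= 000000000001000000100001011

0b1000000100001011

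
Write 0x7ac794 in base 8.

Expand each hex digit to 4 bits: 7=0111 a=1010 c=1100 7=0111 9=1001 4=0100.
Group the bits in threes: 011 110 101 100 011 110 010 100 → 36543624.

0o36543624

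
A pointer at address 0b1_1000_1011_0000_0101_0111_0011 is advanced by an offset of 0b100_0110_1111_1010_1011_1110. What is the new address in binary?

0b1110100100000000000110001

Add column by column in base 2, right to left:
  1+0 = 1
  1+1 = 0 carry 1
  0+1+1 = 0 carry 1
  0+1+1 = 0 carry 1
  1+1+1 = 1 carry 1
  1+1+1 = 1 carry 1
  1+0+1 = 0 carry 1
  0+1+1 = 0 carry 1
  1+0+1 = 0 carry 1
  0+1+1 = 0 carry 1
  1+0+1 = 0 carry 1
  0+1+1 = 0 carry 1
  0+1+1 = 0 carry 1
  0+1+1 = 0 carry 1
  0+1+1 = 0 carry 1
  0+1+1 = 0 carry 1
  1+0+1 = 0 carry 1
  1+1+1 = 1 carry 1
  0+1+1 = 0 carry 1
  1+0+1 = 0 carry 1
  0+0+1 = 1
  0+0 = 0
  0+1 = 1
  1+0 = 1
  1+0 = 1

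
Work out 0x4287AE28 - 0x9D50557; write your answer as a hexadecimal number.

Subtract column by column in base 16:
  8-7 → 1
  2-5 → D (borrow)
  E-5-1 → 8
  A-0 → A
  7-5 → 2
  8-D → B (borrow)
  2-9-1 → 8 (borrow)
  4-0-1 → 3

0x38B2A8D1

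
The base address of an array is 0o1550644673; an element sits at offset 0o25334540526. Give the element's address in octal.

0o27105405421

Add column by column in base 8, right to left:
  3+6 = 1 carry 1
  7+2+1 = 2 carry 1
  6+5+1 = 4 carry 1
  4+0+1 = 5
  4+4 = 0 carry 1
  6+5+1 = 4 carry 1
  0+4+1 = 5
  5+3 = 0 carry 1
  5+3+1 = 1 carry 1
  1+5+1 = 7
  0+2 = 2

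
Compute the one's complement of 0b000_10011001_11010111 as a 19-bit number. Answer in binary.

Invert each bit: 0001001100111010111 → 1110110011000101000.

0b1110110011000101000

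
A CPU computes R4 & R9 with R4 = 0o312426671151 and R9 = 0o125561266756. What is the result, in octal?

AND each oct digit independently (no carries):
  3&1=1, 1&2=0, 2&5=0, 4&5=4, 2&6=2, 6&1=0, 6&2=2, 7&6=6, 1&6=0, 1&7=1, 5&5=5, 1&6=0

0o100420260150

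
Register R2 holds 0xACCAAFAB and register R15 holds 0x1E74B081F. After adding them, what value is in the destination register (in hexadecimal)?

Add column by column in base 16, right to left:
  B+F = A carry 1
  A+1+1 = C
  F+8 = 7 carry 1
  A+0+1 = B
  A+B = 5 carry 1
  C+4+1 = 1 carry 1
  C+7+1 = 4 carry 1
  A+E+1 = 9 carry 1
  0+1+1 = 2

0x29415B7CA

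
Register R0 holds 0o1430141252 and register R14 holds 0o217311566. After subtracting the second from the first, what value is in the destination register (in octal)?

0o1210627464

Subtract column by column in base 8:
  2-6 → 4 (borrow)
  5-6-1 → 6 (borrow)
  2-5-1 → 4 (borrow)
  1-1-1 → 7 (borrow)
  4-1-1 → 2
  1-3 → 6 (borrow)
  0-7-1 → 0 (borrow)
  3-1-1 → 1
  4-2 → 2
  1-0 → 1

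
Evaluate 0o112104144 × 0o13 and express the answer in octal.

0o1457356114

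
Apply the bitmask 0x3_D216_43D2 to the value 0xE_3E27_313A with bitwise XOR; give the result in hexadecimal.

0xDEC3172E8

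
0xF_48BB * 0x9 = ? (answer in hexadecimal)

Multiply each base-16 digit by 9, carrying:
  B×9 = 99 → write 3 carry 6
  B×9+6 = 105 → write 9 carry 6
  8×9+6 = 78 → write E carry 4
  4×9+4 = 40 → write 8 carry 2
  F×9+2 = 137 → write 9 carry 8
  remaining carry: 8

0x898E93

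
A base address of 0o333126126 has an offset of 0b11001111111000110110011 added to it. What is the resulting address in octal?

0o365117011

0b11001111111000110110011 = 0o31770663 in octal.
Add column by column in base 8, right to left:
  6+3 = 1 carry 1
  2+6+1 = 1 carry 1
  1+6+1 = 0 carry 1
  6+0+1 = 7
  2+7 = 1 carry 1
  1+7+1 = 1 carry 1
  3+1+1 = 5
  3+3 = 6
  3+0 = 3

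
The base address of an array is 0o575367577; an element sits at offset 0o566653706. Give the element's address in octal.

0o1364243505

Add column by column in base 8, right to left:
  7+6 = 5 carry 1
  7+0+1 = 0 carry 1
  5+7+1 = 5 carry 1
  7+3+1 = 3 carry 1
  6+5+1 = 4 carry 1
  3+6+1 = 2 carry 1
  5+6+1 = 4 carry 1
  7+6+1 = 6 carry 1
  5+5+1 = 3 carry 1
  final carry 1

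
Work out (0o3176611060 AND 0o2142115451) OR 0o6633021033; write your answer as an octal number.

0o6773031073

0o3176611060 AND 0o2142115451 = 0o2142011040.
Then OR with 0o6633021033.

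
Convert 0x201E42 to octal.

Expand each hex digit to 4 bits: 2=0010 0=0000 1=0001 E=1110 4=0100 2=0010.
Group the bits in threes: 001 000 000 001 111 001 000 010 → 10017102.

0o10017102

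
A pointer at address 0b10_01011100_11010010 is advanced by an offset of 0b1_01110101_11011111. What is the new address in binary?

0b111101001010110001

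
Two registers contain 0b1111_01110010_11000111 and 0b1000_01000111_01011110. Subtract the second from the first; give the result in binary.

Subtract column by column in base 2:
  1-0 → 1
  1-1 → 0
  1-1 → 0
  0-1 → 1 (borrow)
  0-1-1 → 0 (borrow)
  0-0-1 → 1 (borrow)
  1-1-1 → 1 (borrow)
  1-0-1 → 0
  0-1 → 1 (borrow)
  1-1-1 → 1 (borrow)
  0-1-1 → 0 (borrow)
  0-0-1 → 1 (borrow)
  1-0-1 → 0
  1-0 → 1
  1-1 → 0
  0-0 → 0
  1-0 → 1
  1-0 → 1
  1-0 → 1
  1-1 → 0

0b1110010101101101001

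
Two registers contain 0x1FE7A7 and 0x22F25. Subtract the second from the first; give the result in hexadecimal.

Subtract column by column in base 16:
  7-5 → 2
  A-2 → 8
  7-F → 8 (borrow)
  E-2-1 → B
  F-2 → D
  1-0 → 1

0x1DB882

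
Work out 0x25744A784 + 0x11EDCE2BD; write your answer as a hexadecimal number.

0x376218A41

Add column by column in base 16, right to left:
  4+D = 1 carry 1
  8+B+1 = 4 carry 1
  7+2+1 = A
  A+E = 8 carry 1
  4+C+1 = 1 carry 1
  4+D+1 = 2 carry 1
  7+E+1 = 6 carry 1
  5+1+1 = 7
  2+1 = 3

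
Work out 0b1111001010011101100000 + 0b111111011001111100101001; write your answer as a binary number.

0b1001110100100011010001001

Add column by column in base 2, right to left:
  0+1 = 1
  0+0 = 0
  0+0 = 0
  0+1 = 1
  0+0 = 0
  1+1 = 0 carry 1
  1+0+1 = 0 carry 1
  0+0+1 = 1
  1+1 = 0 carry 1
  1+1+1 = 1 carry 1
  1+1+1 = 1 carry 1
  0+1+1 = 0 carry 1
  0+1+1 = 0 carry 1
  1+0+1 = 0 carry 1
  0+0+1 = 1
  1+1 = 0 carry 1
  0+1+1 = 0 carry 1
  0+0+1 = 1
  1+1 = 0 carry 1
  1+1+1 = 1 carry 1
  1+1+1 = 1 carry 1
  1+1+1 = 1 carry 1
  0+1+1 = 0 carry 1
  0+1+1 = 0 carry 1
  final carry 1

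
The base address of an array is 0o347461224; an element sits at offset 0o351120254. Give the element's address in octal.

Add column by column in base 8, right to left:
  4+4 = 0 carry 1
  2+5+1 = 0 carry 1
  2+2+1 = 5
  1+0 = 1
  6+2 = 0 carry 1
  4+1+1 = 6
  7+1 = 0 carry 1
  4+5+1 = 2 carry 1
  3+3+1 = 7

0o720601500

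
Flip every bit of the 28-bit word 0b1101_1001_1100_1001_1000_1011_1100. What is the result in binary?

0b0010011000110110011101000011

Invert each bit: 1101100111001001100010111100 → 0010011000110110011101000011.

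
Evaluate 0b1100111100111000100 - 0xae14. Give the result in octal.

0o1345660

0b1100111100111000100 = 0o1474704 in octal.
0xae14 = 0o127024 in octal.
Subtract column by column in base 8:
  4-4 → 0
  0-2 → 6 (borrow)
  7-0-1 → 6
  4-7 → 5 (borrow)
  7-2-1 → 4
  4-1 → 3
  1-0 → 1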